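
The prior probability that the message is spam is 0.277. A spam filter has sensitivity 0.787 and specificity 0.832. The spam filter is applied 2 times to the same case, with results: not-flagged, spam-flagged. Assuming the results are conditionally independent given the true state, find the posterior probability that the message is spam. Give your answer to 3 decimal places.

Posterior P(H) ≈ 0.315

With H the event that the message is spam, the joint likelihood of the observed sequence is P(data|H) = 0.213·0.787 = 0.16763 and P(data|¬H) = 0.832·0.168 = 0.13978.
Bayes: P(H|data) = 0.277·0.16763 / (0.277·0.16763 + 0.723·0.13978) = 0.046434/0.14749 = 0.3148.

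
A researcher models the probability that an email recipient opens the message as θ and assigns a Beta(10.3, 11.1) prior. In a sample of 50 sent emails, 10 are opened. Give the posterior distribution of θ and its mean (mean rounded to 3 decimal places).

Posterior: Beta(20.3, 51.1); mean ≈ 0.284

The binomial likelihood is conjugate to the Beta prior: with 10 successes and 40 failures, the posterior is Beta(10.3+10, 11.1+40) = Beta(20.3, 51.1).
Posterior mean = α/(α+β) = 20.3/71.4 = 0.284.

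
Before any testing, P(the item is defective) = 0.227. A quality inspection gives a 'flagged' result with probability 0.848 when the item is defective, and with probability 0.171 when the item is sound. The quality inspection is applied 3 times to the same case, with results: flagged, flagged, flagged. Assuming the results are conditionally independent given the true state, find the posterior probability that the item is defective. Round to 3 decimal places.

Let H be the event that the item is defective; start with P(H) = 0.227. P('flagged'|H) = 0.848, P('flagged'|¬H) = 0.171.
Update on result 1 ('flagged'): P(H) ← 0.848·0.2270 / (0.848·0.2270 + 0.171·0.7730) = 0.19250/0.32468 = 0.5929.
Update on result 2 ('flagged'): P(H) ← 0.848·0.5929 / (0.848·0.5929 + 0.171·0.4071) = 0.50276/0.57238 = 0.8784.
Update on result 3 ('flagged'): P(H) ← 0.848·0.8784 / (0.848·0.8784 + 0.171·0.1216) = 0.74486/0.76566 = 0.9728.

Posterior P(H) ≈ 0.973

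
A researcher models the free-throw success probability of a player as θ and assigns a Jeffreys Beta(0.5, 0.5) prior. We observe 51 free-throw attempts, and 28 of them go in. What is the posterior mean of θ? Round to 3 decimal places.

Posterior mean ≈ 0.548

The binomial likelihood is conjugate to the Beta prior: with 28 successes and 23 failures, the posterior is Beta(0.5+28, 0.5+23) = Beta(28.5, 23.5).
Posterior mean = α/(α+β) = 28.5/52 = 0.548.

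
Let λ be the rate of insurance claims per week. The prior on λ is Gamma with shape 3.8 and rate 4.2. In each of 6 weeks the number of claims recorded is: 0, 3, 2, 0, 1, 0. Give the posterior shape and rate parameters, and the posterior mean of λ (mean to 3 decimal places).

The Poisson likelihood adds the total count to the shape and the number of exposure periods to the rate. Here ∑xᵢ = 6 and n = 6, so shape 3.8→9.8 and rate 4.2→10.2.
Posterior mean = shape/rate = 9.8/10.2 = 0.961.

Posterior: Gamma(shape=9.8, rate=10.2); mean ≈ 0.961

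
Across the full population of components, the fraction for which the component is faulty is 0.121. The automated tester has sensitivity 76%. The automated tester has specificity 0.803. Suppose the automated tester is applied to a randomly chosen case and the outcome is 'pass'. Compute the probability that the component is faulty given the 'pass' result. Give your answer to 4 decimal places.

P(H | E) ≈ 0.0395

Write H for 'the component is faulty'. Prior odds H:¬H = 0.121/0.879 = 0.13766. For the 'pass' outcome, the likelihood ratio is 0.24/0.803 = 0.29888.
Posterior odds = 0.13766 × 0.29888 = 0.041143, so P(H|E) = 0.041143/(1+0.041143) = 0.0395.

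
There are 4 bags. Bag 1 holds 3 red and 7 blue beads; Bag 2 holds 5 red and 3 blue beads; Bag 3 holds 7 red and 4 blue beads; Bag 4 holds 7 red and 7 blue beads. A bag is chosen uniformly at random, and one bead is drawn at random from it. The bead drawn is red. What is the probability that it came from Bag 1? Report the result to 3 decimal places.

P(red|Bag 1) = 0.3; P(red|Bag 2) = 0.625; P(red|Bag 3) = 0.6364; P(red|Bag 4) = 0.5.
Prior × likelihood for each source: 0.25·0.3=0.07500, 0.25·0.625=0.1562, 0.25·0.6364=0.1591, 0.25·0.5=0.1250. Summing gives P(red) = 0.51534.
P(Bag 1 | red) = 0.07500 / 0.51534 = 0.146.

Posterior probability ≈ 0.146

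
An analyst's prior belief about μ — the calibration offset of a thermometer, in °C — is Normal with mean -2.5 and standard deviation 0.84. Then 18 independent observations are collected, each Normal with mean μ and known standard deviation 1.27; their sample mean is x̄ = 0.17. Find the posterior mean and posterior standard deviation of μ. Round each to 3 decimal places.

Prior precision 1/τ₀² = 1/0.84² = 1.41723; data precision n/σ² = 18/1.27² = 11.1600.
Posterior precision = 1.41723 + 11.1600 = 12.5773, giving posterior SD = 1/√12.5773 = 0.282.
Posterior mean = (1.41723·-2.5 + 11.1600·0.17) / 12.5773 = -0.131.

Posterior mean ≈ -0.131; posterior SD ≈ 0.282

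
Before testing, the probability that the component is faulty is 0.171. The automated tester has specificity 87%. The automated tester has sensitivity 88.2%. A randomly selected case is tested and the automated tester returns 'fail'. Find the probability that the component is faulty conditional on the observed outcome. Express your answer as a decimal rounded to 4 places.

Write H for 'the component is faulty'. Prior odds H:¬H = 0.171/0.829 = 0.20627. For the 'fail' outcome, the likelihood ratio is 0.882/0.13 = 6.7846.
Posterior odds = 0.20627 × 6.7846 = 1.3995, so P(H|E) = 1.3995/(1+1.3995) = 0.5832.

P(H | E) ≈ 0.5832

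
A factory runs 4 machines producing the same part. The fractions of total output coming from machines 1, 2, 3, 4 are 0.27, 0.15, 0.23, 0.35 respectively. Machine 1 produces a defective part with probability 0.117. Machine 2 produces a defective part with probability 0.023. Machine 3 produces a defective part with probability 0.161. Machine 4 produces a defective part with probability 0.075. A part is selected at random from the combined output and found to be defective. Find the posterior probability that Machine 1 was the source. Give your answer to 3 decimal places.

Posterior probability ≈ 0.321

P(defective|M1) = 0.117; P(defective|M2) = 0.023; P(defective|M3) = 0.161; P(defective|M4) = 0.075.
Prior × likelihood for each source: 0.27·0.117=0.03159, 0.15·0.023=0.003450, 0.23·0.161=0.03703, 0.35·0.075=0.02625. Summing gives P(defective) = 0.098320.
P(Machine 1 | defective) = 0.03159 / 0.098320 = 0.321.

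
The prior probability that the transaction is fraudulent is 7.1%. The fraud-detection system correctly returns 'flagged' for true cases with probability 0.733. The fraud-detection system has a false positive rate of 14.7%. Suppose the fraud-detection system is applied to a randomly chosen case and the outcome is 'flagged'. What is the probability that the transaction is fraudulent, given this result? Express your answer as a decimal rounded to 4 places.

P(H | E) ≈ 0.2759

Let H be the event that the transaction is fraudulent. P(H) = 0.071, so P(¬H) = 0.929. With E the 'flagged' result, P(E|H) = 0.733 and P(E|¬H) = 0.147.
P(E) = 0.733·0.071 + 0.147·0.929 = 0.052043 + 0.13656 = 0.18861.
By Bayes' theorem, P(H|E) = 0.052043 / 0.18861 = 0.2759.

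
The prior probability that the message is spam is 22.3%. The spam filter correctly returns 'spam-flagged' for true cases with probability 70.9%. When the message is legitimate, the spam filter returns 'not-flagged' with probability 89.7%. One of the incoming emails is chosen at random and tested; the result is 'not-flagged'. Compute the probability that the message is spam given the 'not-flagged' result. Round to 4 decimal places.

P(H | E) ≈ 0.0852

Let H be the event that the message is spam. P(H) = 0.223, so P(¬H) = 0.777. With E the 'not-flagged' result, P(E|H) = 0.291 and P(E|¬H) = 0.897.
P(E) = 0.291·0.223 + 0.897·0.777 = 0.064893 + 0.69697 = 0.76186.
By Bayes' theorem, P(H|E) = 0.064893 / 0.76186 = 0.0852.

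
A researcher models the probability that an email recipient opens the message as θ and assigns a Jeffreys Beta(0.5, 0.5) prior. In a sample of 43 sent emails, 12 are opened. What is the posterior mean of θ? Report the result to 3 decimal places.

The binomial likelihood is conjugate to the Beta prior: with 12 successes and 31 failures, the posterior is Beta(0.5+12, 0.5+31) = Beta(12.5, 31.5).
E[θ | data] = 12.5/(12.5+31.5) = 0.284.

Posterior mean ≈ 0.284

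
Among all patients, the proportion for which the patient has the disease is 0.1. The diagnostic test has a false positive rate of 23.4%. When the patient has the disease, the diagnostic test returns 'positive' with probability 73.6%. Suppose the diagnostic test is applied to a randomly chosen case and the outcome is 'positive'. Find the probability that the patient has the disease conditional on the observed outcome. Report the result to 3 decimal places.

Write H for 'the patient has the disease'. Prior odds H:¬H = 0.1/0.9 = 0.11111. For the 'positive' outcome, the likelihood ratio is 0.736/0.234 = 3.1453.
Posterior odds = 0.11111 × 3.1453 = 0.34948, so P(H|E) = 0.34948/(1+0.34948) = 0.259.

P(H | E) ≈ 0.259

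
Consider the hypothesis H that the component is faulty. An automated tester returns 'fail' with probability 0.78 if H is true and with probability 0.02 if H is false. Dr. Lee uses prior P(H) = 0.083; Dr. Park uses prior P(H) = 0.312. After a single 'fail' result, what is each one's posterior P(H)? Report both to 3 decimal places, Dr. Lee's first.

P('+'|H) = 0.78, P('+'|¬H) = 0.02.
Dr. Lee: numerator 0.78·0.083 = 0.064740; evidence = 0.064740+0.02·0.917 = 0.083080; posterior = 0.779.
Dr. Park: numerator 0.78·0.312 = 0.24336; evidence = 0.24336+0.02·0.688 = 0.25712; posterior = 0.946.

Dr. Lee: 0.779; Dr. Park: 0.946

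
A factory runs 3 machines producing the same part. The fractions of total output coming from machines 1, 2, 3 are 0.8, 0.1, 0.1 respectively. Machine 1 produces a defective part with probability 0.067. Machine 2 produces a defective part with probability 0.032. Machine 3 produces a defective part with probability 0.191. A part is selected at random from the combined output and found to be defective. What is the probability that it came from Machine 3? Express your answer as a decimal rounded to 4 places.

Tabulate prior·likelihood by source: [1] prior 0.8, lik 0.067, product 0.05360; [2] prior 0.1, lik 0.032, product 0.003200; [3] prior 0.1, lik 0.191, product 0.01910.
Normalizing constant = 0.075900; the posterior for Machine 3 is its product over the sum, 0.01910/0.075900 = 0.2516.

Posterior probability ≈ 0.2516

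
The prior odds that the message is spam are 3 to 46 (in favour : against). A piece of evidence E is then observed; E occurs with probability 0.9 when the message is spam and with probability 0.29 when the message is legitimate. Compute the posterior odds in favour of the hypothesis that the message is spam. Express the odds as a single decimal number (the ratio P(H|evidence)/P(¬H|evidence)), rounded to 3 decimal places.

Posterior odds ≈ 0.202

Prior odds = 3/46 = 0.065217. In log-odds, ln(0.065217) = -2.7300.
Add log likelihood ratio: ln(3.1034) = 1.1325.
Posterior log-odds = -1.5975, so posterior odds = exp(-1.5975) = 0.20240.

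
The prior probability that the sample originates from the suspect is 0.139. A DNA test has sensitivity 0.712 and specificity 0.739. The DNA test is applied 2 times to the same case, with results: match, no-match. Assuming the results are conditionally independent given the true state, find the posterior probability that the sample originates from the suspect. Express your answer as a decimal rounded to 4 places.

Posterior P(H) ≈ 0.1465

With H the event that the sample originates from the suspect, the joint likelihood of the observed sequence is P(data|H) = 0.712·0.288 = 0.20506 and P(data|¬H) = 0.261·0.739 = 0.19288.
Bayes: P(H|data) = 0.139·0.20506 / (0.139·0.20506 + 0.861·0.19288) = 0.028503/0.19457 = 0.1465.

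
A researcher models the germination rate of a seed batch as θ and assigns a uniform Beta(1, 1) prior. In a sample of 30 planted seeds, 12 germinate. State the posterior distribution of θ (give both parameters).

Observing 12 successes and 18 failures updates Beta(1, 1) by adding the success and failure counts to the two shape parameters: α = 1+12 = 13, β = 1+18 = 19.

Posterior: Beta(13, 19)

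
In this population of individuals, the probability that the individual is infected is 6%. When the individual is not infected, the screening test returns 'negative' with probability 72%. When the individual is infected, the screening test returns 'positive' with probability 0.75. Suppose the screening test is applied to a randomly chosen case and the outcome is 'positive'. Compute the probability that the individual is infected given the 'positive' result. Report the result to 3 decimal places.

P(H | E) ≈ 0.146

Let H be the event that the individual is infected. P(H) = 0.06, so P(¬H) = 0.94. With E the 'positive' result, P(E|H) = 0.75 and P(E|¬H) = 0.28.
P(E) = 0.75·0.06 + 0.28·0.94 = 0.045000 + 0.26320 = 0.30820.
By Bayes' theorem, P(H|E) = 0.045000 / 0.30820 = 0.146.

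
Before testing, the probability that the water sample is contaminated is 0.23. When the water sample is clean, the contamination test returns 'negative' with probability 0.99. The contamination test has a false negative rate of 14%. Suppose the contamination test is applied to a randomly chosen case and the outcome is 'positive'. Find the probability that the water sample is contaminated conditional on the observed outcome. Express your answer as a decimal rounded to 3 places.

Write H for 'the water sample is contaminated'. Prior odds H:¬H = 0.23/0.77 = 0.29870. For the 'positive' outcome, the likelihood ratio is 0.86/0.01 = 86.000.
Posterior odds = 0.29870 × 86.000 = 25.688, so P(H|E) = 25.688/(1+25.688) = 0.963.

P(H | E) ≈ 0.963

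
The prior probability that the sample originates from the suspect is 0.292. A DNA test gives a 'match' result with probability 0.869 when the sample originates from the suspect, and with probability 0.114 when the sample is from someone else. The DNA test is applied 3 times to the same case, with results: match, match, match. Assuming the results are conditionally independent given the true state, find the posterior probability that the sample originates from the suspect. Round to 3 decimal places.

Let H be the event that the sample originates from the suspect; start with P(H) = 0.292. P('match'|H) = 0.869, P('match'|¬H) = 0.114.
Update on result 1 ('match'): P(H) ← 0.869·0.2920 / (0.869·0.2920 + 0.114·0.7080) = 0.25375/0.33446 = 0.7587.
Update on result 2 ('match'): P(H) ← 0.869·0.7587 / (0.869·0.7587 + 0.114·0.2413) = 0.65929/0.68680 = 0.9599.
Update on result 3 ('match'): P(H) ← 0.869·0.9599 / (0.869·0.9599 + 0.114·0.0401) = 0.83419/0.83876 = 0.9946.

Posterior P(H) ≈ 0.995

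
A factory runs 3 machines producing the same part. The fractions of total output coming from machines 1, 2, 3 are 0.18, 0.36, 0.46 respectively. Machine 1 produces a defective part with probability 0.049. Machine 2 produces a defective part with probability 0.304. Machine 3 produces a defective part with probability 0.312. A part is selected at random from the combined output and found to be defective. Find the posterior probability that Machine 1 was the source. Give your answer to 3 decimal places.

Posterior probability ≈ 0.034

P(defective|M1) = 0.049; P(defective|M2) = 0.304; P(defective|M3) = 0.312.
Prior × likelihood for each source: 0.18·0.049=0.008820, 0.36·0.304=0.1094, 0.46·0.312=0.1435. Summing gives P(defective) = 0.26178.
P(Machine 1 | defective) = 0.008820 / 0.26178 = 0.034.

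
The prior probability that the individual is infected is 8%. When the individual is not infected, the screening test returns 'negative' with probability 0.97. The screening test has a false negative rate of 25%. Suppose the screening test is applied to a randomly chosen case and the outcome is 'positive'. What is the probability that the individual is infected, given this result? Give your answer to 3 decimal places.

P(H | E) ≈ 0.685

Let H be the event that the individual is infected. P(H) = 0.08, so P(¬H) = 0.92. With E the 'positive' result, P(E|H) = 0.75 and P(E|¬H) = 0.03.
P(E) = 0.75·0.08 + 0.03·0.92 = 0.060000 + 0.027600 = 0.087600.
By Bayes' theorem, P(H|E) = 0.060000 / 0.087600 = 0.685.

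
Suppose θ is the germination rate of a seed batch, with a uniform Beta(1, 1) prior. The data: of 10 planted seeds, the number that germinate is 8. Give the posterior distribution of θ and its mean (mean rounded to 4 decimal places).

Posterior: Beta(9, 3); mean ≈ 0.7500

Observing 8 successes and 2 failures updates Beta(1, 1) by adding the success and failure counts to the two shape parameters: α = 1+8 = 9, β = 1+2 = 3.
E[θ | data] = 9/(9+3) = 0.7500.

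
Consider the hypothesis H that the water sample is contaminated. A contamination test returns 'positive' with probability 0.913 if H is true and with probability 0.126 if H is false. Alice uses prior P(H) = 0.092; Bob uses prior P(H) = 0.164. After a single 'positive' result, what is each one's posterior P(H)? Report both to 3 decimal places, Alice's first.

P('+'|H) = 0.913, P('+'|¬H) = 0.126.
Alice: numerator 0.913·0.092 = 0.083996; evidence = 0.083996+0.126·0.908 = 0.19840; posterior = 0.423.
Bob: numerator 0.913·0.164 = 0.14973; evidence = 0.14973+0.126·0.836 = 0.25507; posterior = 0.587.

Alice: 0.423; Bob: 0.587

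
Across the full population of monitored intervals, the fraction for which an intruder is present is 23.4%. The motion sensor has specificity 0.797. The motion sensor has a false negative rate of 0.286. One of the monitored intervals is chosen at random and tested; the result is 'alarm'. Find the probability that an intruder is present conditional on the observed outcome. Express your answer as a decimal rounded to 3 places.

P(H | E) ≈ 0.518

Let H be the event that an intruder is present. P(H) = 0.234, so P(¬H) = 0.766. With E the 'alarm' result, P(E|H) = 0.714 and P(E|¬H) = 0.203.
P(E) = 0.714·0.234 + 0.203·0.766 = 0.16708 + 0.15550 = 0.32257.
By Bayes' theorem, P(H|E) = 0.16708 / 0.32257 = 0.518.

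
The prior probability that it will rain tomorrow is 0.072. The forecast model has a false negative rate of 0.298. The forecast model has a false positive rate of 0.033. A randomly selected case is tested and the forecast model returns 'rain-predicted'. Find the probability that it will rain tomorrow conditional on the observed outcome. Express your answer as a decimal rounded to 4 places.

P(H | E) ≈ 0.6227

Let H be the event that it will rain tomorrow. P(H) = 0.072, so P(¬H) = 0.928. With E the 'rain-predicted' result, P(E|H) = 0.702 and P(E|¬H) = 0.033.
P(E) = 0.702·0.072 + 0.033·0.928 = 0.050544 + 0.030624 = 0.081168.
By Bayes' theorem, P(H|E) = 0.050544 / 0.081168 = 0.6227.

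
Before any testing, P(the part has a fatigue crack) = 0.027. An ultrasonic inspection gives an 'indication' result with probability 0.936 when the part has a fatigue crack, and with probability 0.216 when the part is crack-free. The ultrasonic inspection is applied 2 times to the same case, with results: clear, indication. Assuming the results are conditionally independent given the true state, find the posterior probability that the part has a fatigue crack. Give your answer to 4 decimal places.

Posterior P(H) ≈ 0.0097

Let H be the event that the part has a fatigue crack; start with P(H) = 0.027. P('indication'|H) = 0.936, P('indication'|¬H) = 0.216.
Update on result 1 ('clear'): P(H) ← 0.064·0.0270 / (0.064·0.0270 + 0.784·0.9730) = 0.0017280/0.76456 = 0.0023.
Update on result 2 ('indication'): P(H) ← 0.936·0.0023 / (0.936·0.0023 + 0.216·0.9977) = 0.0021155/0.21763 = 0.0097.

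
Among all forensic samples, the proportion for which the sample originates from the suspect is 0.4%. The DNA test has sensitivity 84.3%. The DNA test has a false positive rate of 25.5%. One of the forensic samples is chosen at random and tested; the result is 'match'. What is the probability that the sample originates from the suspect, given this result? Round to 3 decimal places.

P(H | E) ≈ 0.013

Let H be the event that the sample originates from the suspect. P(H) = 0.004, so P(¬H) = 0.996. With E the 'match' result, P(E|H) = 0.843 and P(E|¬H) = 0.255.
P(E) = 0.843·0.004 + 0.255·0.996 = 0.0033720 + 0.25398 = 0.25735.
By Bayes' theorem, P(H|E) = 0.0033720 / 0.25735 = 0.013.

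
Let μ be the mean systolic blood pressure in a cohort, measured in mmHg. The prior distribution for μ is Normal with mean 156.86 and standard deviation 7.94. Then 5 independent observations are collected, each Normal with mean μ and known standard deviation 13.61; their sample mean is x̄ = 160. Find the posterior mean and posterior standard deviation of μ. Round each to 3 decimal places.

Posterior mean ≈ 158.838; posterior SD ≈ 4.831

With known σ, the Normal prior is conjugate. Weight on the data is w = (n/σ²)/(n/σ² + 1/τ₀²) = 0.0269932/(0.0269932+0.0158620) = 0.62987.
Posterior mean = w·x̄ + (1−w)·μ₀ = 0.62987·160 + 0.37013·156.86 = 158.838. Posterior variance = 1/(0.0269932+0.0158620) = 23.3344, so SD = 4.831.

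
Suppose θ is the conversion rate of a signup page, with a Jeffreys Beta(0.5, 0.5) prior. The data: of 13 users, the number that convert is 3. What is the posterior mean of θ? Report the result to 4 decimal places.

Observing 3 successes and 10 failures updates Beta(0.5, 0.5) by adding the success and failure counts to the two shape parameters: α = 0.5+3 = 3.5, β = 0.5+10 = 10.5.
Posterior mean = α/(α+β) = 3.5/14 = 0.2500.

Posterior mean ≈ 0.2500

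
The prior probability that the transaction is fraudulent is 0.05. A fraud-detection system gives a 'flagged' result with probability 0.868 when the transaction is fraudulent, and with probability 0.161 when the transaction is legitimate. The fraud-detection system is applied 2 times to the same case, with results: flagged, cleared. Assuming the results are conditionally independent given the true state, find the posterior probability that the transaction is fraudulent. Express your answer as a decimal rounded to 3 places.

With H the event that the transaction is fraudulent, the joint likelihood of the observed sequence is P(data|H) = 0.868·0.132 = 0.11458 and P(data|¬H) = 0.161·0.839 = 0.13508.
Bayes: P(H|data) = 0.05·0.11458 / (0.05·0.11458 + 0.95·0.13508) = 0.0057288/0.13405 = 0.0427.

Posterior P(H) ≈ 0.043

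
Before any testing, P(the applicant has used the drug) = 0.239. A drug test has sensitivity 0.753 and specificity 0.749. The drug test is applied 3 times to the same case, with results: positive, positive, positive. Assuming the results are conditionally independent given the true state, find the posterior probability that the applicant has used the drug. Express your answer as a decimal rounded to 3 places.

Posterior P(H) ≈ 0.895

With H the event that the applicant has used the drug, the joint likelihood of the observed sequence is P(data|H) = 0.753·0.753·0.753 = 0.42696 and P(data|¬H) = 0.251·0.251·0.251 = 0.015813.
Bayes: P(H|data) = 0.239·0.42696 / (0.239·0.42696 + 0.761·0.015813) = 0.10204/0.11408 = 0.8945.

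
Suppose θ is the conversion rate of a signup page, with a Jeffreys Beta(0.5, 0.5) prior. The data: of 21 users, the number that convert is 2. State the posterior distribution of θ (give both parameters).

Observing 2 successes and 19 failures updates Beta(0.5, 0.5) by adding the success and failure counts to the two shape parameters: α = 0.5+2 = 2.5, β = 0.5+19 = 19.5.

Posterior: Beta(2.5, 19.5)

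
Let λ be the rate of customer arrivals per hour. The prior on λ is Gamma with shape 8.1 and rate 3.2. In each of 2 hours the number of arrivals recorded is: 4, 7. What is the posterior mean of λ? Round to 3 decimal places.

Total count ∑xᵢ = 11 over n = 2 hours.
Gamma is conjugate to the Poisson likelihood: posterior is Gamma(shape = 8.1+11 = 19.1, rate = 3.2+2 = 5.2).
Posterior mean = shape/rate = 19.1/5.2 = 3.673.

Posterior mean ≈ 3.673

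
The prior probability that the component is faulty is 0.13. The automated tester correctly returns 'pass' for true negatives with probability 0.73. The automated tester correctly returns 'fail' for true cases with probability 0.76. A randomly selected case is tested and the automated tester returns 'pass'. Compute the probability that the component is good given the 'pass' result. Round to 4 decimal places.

P(¬H | E) ≈ 0.9532

Write H for 'the component is faulty'. Prior odds H:¬H = 0.13/0.87 = 0.14943. For the 'pass' outcome, the likelihood ratio is 0.24/0.73 = 0.32877.
Posterior odds = 0.14943 × 0.32877 = 0.049126, so P(H|E) = 0.049126/(1+0.049126) = 0.0468. Then P(¬H|E) = 1 − 0.0468 = 0.9532.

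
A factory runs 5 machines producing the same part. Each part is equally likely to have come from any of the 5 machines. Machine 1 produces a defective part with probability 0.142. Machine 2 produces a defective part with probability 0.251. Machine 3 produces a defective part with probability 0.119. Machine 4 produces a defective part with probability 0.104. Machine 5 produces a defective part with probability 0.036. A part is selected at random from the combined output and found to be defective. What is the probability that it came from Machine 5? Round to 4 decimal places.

P(defective|M1) = 0.142; P(defective|M2) = 0.251; P(defective|M3) = 0.119; P(defective|M4) = 0.104; P(defective|M5) = 0.036.
Prior × likelihood for each source: 0.2·0.142=0.02840, 0.2·0.251=0.05020, 0.2·0.119=0.02380, 0.2·0.104=0.02080, 0.2·0.036=0.007200. Summing gives P(defective) = 0.13040.
P(Machine 5 | defective) = 0.007200 / 0.13040 = 0.0552.

Posterior probability ≈ 0.0552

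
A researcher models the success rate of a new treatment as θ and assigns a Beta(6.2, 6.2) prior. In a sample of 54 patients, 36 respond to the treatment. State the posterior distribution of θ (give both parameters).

Observing 36 successes and 18 failures updates Beta(6.2, 6.2) by adding the success and failure counts to the two shape parameters: α = 6.2+36 = 42.2, β = 6.2+18 = 24.2.

Posterior: Beta(42.2, 24.2)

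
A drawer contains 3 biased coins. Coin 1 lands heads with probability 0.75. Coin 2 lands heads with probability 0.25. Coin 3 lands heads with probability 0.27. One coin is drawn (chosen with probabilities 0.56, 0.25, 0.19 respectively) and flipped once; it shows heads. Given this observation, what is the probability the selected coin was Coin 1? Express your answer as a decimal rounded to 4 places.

Posterior probability ≈ 0.7868

P(heads|C1) = 0.75; P(heads|C2) = 0.25; P(heads|C3) = 0.27.
Prior × likelihood for each source: 0.56·0.75=0.4200, 0.25·0.25=0.06250, 0.19·0.27=0.05130. Summing gives P(heads) = 0.53380.
P(Coin 1 | heads) = 0.4200 / 0.53380 = 0.7868.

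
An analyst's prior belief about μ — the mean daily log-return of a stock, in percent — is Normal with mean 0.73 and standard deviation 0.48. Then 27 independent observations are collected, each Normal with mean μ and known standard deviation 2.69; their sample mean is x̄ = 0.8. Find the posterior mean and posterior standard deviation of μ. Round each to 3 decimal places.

Prior precision 1/τ₀² = 1/0.48² = 4.34028; data precision n/σ² = 27/2.69² = 3.73129.
Posterior precision = 4.34028 + 3.73129 = 8.07157, giving posterior SD = 1/√8.07157 = 0.352.
Posterior mean = (4.34028·0.73 + 3.73129·0.8) / 8.07157 = 0.762.

Posterior mean ≈ 0.762; posterior SD ≈ 0.352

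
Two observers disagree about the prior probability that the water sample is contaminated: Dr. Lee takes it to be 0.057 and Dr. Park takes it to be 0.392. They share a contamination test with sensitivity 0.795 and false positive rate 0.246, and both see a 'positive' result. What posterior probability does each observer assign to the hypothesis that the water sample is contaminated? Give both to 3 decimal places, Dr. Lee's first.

The likelihood ratio for a 'positive' result is 0.795/0.246 = 3.2317.
Dr. Lee: prior odds 0.057/0.943 = 0.060445; posterior odds 0.19534; posterior probability 0.163.
Dr. Park: prior odds 0.392/0.608 = 0.64474; posterior odds 2.0836; posterior probability 0.676.

Dr. Lee: 0.163; Dr. Park: 0.676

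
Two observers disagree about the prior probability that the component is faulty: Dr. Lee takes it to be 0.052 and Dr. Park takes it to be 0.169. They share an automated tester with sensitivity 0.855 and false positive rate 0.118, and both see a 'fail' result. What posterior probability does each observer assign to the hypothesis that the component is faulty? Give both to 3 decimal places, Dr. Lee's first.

Dr. Lee: 0.284; Dr. Park: 0.596

P('+'|H) = 0.855, P('+'|¬H) = 0.118.
Dr. Lee: numerator 0.855·0.052 = 0.044460; evidence = 0.044460+0.118·0.948 = 0.15632; posterior = 0.284.
Dr. Park: numerator 0.855·0.169 = 0.14450; evidence = 0.14450+0.118·0.831 = 0.24255; posterior = 0.596.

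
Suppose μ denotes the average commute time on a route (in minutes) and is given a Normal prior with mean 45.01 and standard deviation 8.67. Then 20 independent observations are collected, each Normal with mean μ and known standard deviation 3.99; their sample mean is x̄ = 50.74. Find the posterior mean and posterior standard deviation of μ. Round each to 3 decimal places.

Prior precision 1/τ₀² = 1/8.67² = 0.0133034; data precision n/σ² = 20/3.99² = 1.25627.
Posterior precision = 0.0133034 + 1.25627 = 1.26958, giving posterior SD = 1/√1.26958 = 0.888.
Posterior mean = (0.0133034·45.01 + 1.25627·50.74) / 1.26958 = 50.680.

Posterior mean ≈ 50.680; posterior SD ≈ 0.888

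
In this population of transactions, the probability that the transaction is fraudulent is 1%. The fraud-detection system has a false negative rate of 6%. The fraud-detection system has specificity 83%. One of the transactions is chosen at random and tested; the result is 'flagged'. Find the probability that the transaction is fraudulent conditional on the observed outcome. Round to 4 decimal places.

Write H for 'the transaction is fraudulent'. Prior odds H:¬H = 0.01/0.99 = 0.010101. For the 'flagged' outcome, the likelihood ratio is 0.94/0.17 = 5.5294.
Posterior odds = 0.010101 × 5.5294 = 0.055853, so P(H|E) = 0.055853/(1+0.055853) = 0.0529.

P(H | E) ≈ 0.0529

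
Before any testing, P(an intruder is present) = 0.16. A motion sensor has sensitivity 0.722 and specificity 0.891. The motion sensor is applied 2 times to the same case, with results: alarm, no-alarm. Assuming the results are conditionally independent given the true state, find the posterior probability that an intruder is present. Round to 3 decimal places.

Posterior P(H) ≈ 0.282

Let H be the event that an intruder is present; start with P(H) = 0.16. P('alarm'|H) = 0.722, P('alarm'|¬H) = 0.109.
Update on result 1 ('alarm'): P(H) ← 0.722·0.1600 / (0.722·0.1600 + 0.109·0.8400) = 0.11552/0.20708 = 0.5579.
Update on result 2 ('no-alarm'): P(H) ← 0.278·0.5579 / (0.278·0.5579 + 0.891·0.4421) = 0.15508/0.54904 = 0.2825.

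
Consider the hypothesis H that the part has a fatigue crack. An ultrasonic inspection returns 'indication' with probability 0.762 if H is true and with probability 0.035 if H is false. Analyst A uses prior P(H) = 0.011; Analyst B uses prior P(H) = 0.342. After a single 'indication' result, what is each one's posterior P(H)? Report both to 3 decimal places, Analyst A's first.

Analyst A: 0.195; Analyst B: 0.919

P('+'|H) = 0.762, P('+'|¬H) = 0.035.
Analyst A: numerator 0.762·0.011 = 0.0083820; evidence = 0.0083820+0.035·0.989 = 0.042997; posterior = 0.195.
Analyst B: numerator 0.762·0.342 = 0.26060; evidence = 0.26060+0.035·0.658 = 0.28363; posterior = 0.919.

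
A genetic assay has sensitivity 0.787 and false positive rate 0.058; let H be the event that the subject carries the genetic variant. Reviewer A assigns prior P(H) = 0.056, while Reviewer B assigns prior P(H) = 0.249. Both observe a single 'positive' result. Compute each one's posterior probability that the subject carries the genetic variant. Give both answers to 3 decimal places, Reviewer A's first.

Reviewer A: 0.446; Reviewer B: 0.818

P('+'|H) = 0.787, P('+'|¬H) = 0.058.
Reviewer A: numerator 0.787·0.056 = 0.044072; evidence = 0.044072+0.058·0.944 = 0.098824; posterior = 0.446.
Reviewer B: numerator 0.787·0.249 = 0.19596; evidence = 0.19596+0.058·0.751 = 0.23952; posterior = 0.818.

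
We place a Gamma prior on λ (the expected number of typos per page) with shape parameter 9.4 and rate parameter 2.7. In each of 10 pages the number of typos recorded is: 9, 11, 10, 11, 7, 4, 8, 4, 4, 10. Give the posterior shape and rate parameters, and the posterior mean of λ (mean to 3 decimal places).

The Poisson likelihood adds the total count to the shape and the number of exposure periods to the rate. Here ∑xᵢ = 78 and n = 10, so shape 9.4→87.4 and rate 2.7→12.7.
E[λ | data] = 87.4/12.7 = 6.882.

Posterior: Gamma(shape=87.4, rate=12.7); mean ≈ 6.882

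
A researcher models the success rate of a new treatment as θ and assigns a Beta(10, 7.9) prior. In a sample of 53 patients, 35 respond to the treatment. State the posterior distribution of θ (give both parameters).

Observing 35 successes and 18 failures updates Beta(10, 7.9) by adding the success and failure counts to the two shape parameters: α = 10+35 = 45, β = 7.9+18 = 25.9.

Posterior: Beta(45, 25.9)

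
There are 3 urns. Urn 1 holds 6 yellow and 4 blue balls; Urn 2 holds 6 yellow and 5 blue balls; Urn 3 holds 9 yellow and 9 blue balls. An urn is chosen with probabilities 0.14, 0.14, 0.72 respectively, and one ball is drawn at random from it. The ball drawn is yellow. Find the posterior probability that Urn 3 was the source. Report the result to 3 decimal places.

Tabulate prior·likelihood by source: [1] prior 0.14, lik 0.6, product 0.08400; [2] prior 0.14, lik 0.5455, product 0.07636; [3] prior 0.72, lik 0.5, product 0.3600.
Normalizing constant = 0.52036; the posterior for Urn 3 is its product over the sum, 0.3600/0.52036 = 0.692.

Posterior probability ≈ 0.692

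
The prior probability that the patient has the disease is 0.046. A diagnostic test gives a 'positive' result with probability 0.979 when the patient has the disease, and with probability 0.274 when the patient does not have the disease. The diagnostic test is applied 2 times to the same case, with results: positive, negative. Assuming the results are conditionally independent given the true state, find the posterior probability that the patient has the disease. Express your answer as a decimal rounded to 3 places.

Let H be the event that the patient has the disease; start with P(H) = 0.046. P('positive'|H) = 0.979, P('positive'|¬H) = 0.274.
Update on result 1 ('positive'): P(H) ← 0.979·0.0460 / (0.979·0.0460 + 0.274·0.9540) = 0.045034/0.30643 = 0.1470.
Update on result 2 ('negative'): P(H) ← 0.021·0.1470 / (0.021·0.1470 + 0.726·0.8530) = 0.0030862/0.62239 = 0.0050.

Posterior P(H) ≈ 0.005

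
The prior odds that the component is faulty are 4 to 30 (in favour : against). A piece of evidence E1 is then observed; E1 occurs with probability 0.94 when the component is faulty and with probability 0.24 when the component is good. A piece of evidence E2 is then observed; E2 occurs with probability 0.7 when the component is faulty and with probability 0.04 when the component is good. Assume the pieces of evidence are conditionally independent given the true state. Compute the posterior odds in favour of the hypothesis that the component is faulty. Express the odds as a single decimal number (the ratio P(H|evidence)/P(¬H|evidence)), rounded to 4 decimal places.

Posterior odds ≈ 9.1389

Prior odds = 4/30 = 0.13333. In log-odds, ln(0.13333) = -2.0149.
Add log likelihood ratios: ln(3.9167) + ln(17.500) = 4.2274.
Posterior log-odds = 2.2125, so posterior odds = exp(2.2125) = 9.1389.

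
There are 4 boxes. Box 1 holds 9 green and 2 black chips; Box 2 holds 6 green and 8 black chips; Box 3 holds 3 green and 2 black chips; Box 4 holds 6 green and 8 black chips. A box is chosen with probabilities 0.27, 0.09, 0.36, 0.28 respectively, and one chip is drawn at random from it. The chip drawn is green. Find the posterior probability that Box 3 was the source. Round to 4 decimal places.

P(green|Box 1) = 0.8182; P(green|Box 2) = 0.4286; P(green|Box 3) = 0.6; P(green|Box 4) = 0.4286.
Prior × likelihood for each source: 0.27·0.8182=0.2209, 0.09·0.4286=0.03857, 0.36·0.6=0.2160, 0.28·0.4286=0.1200. Summing gives P(green) = 0.59548.
P(Box 3 | green) = 0.2160 / 0.59548 = 0.3627.

Posterior probability ≈ 0.3627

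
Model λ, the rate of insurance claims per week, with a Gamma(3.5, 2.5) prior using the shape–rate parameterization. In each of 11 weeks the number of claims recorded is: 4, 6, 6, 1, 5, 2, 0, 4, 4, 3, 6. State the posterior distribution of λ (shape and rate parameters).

Posterior: Gamma(shape=44.5, rate=13.5)

The Poisson likelihood adds the total count to the shape and the number of exposure periods to the rate. Here ∑xᵢ = 41 and n = 11, so shape 3.5→44.5 and rate 2.5→13.5.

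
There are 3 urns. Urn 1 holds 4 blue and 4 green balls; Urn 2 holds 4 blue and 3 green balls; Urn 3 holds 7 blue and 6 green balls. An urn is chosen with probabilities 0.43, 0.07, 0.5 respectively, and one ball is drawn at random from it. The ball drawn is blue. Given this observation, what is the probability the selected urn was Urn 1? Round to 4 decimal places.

Posterior probability ≈ 0.4101

Tabulate prior·likelihood by source: [1] prior 0.43, lik 0.5, product 0.2150; [2] prior 0.07, lik 0.5714, product 0.04000; [3] prior 0.5, lik 0.5385, product 0.2692.
Normalizing constant = 0.52423; the posterior for Urn 1 is its product over the sum, 0.2150/0.52423 = 0.4101.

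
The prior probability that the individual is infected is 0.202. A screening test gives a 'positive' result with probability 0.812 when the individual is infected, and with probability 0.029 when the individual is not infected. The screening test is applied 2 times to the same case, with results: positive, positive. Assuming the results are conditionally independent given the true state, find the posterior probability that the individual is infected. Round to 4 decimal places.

Posterior P(H) ≈ 0.9950

With H the event that the individual is infected, the joint likelihood of the observed sequence is P(data|H) = 0.812·0.812 = 0.65934 and P(data|¬H) = 0.029·0.029 = 0.00084100.
Bayes: P(H|data) = 0.202·0.65934 / (0.202·0.65934 + 0.798·0.00084100) = 0.13319/0.13386 = 0.9950.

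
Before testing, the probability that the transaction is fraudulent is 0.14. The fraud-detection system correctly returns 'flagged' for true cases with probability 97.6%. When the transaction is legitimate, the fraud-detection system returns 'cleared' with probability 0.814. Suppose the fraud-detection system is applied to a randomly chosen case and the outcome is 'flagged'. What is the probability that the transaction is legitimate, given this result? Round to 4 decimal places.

P(¬H | E) ≈ 0.5393

Let H be the event that the transaction is fraudulent. P(H) = 0.14, so P(¬H) = 0.86. With E the 'flagged' result, P(E|H) = 0.976 and P(E|¬H) = 0.186.
P(E) = 0.976·0.14 + 0.186·0.86 = 0.13664 + 0.15996 = 0.29660.
By Bayes' theorem, P(H|E) = 0.13664 / 0.29660 = 0.4607. Hence P(¬H|E) = 1 − 0.4607 = 0.5393.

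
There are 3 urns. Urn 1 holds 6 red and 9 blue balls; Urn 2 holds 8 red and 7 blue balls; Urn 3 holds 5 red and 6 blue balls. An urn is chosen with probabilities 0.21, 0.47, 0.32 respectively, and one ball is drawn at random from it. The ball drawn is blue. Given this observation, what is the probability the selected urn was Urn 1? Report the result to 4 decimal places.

P(blue|Urn 1) = 0.6; P(blue|Urn 2) = 0.4667; P(blue|Urn 3) = 0.5455.
Prior × likelihood for each source: 0.21·0.6=0.1260, 0.47·0.4667=0.2193, 0.32·0.5455=0.1745. Summing gives P(blue) = 0.51988.
P(Urn 1 | blue) = 0.1260 / 0.51988 = 0.2424.

Posterior probability ≈ 0.2424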